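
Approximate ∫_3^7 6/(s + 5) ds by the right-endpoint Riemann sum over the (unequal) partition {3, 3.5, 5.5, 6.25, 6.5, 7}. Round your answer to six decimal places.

2.276233

Subinterval widths: 0.5, 2, 0.75, 0.25, 0.5.
Right endpoints: 3.5, 5.5, 6.25, 6.5, 7.
f(3.5) = 12/17, f(5.5) = 4/7, f(6.25) = 8/15, f(6.5) = 12/23, f(7) = 0.5.
Sum = Σ Δs_i · f(s_i).
Sum ≈ 2.276233.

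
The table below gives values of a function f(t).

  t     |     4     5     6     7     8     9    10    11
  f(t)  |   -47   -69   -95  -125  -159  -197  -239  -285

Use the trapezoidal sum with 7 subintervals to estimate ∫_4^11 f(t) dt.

Δt = 1.
T_7 = (1/2)·[(-47) + 2·(-69) + 2·(-95) + 2·(-125) + 2·(-159) + 2·(-197) + 2·(-239) + (-285)] = -1050.

-1050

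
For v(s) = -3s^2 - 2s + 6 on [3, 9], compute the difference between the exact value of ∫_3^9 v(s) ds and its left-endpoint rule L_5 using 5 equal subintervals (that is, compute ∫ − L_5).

-132.48

Exact integral: ∫_3^9 v(s) ds = -738.
L_5 = -605.52.
Error = -738 − (-605.52) = -132.48.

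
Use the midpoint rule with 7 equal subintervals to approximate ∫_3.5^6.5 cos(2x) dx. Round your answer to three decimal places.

Δx = (6.5 − 3.5)/7 = 3/7.
Midpoints: 26/7, 29/7, 32/7, 5, 38/7, 41/7, 44/7.
f(26/7) ≈ 0.413, f(29/7) ≈ -0.418, f(32/7) ≈ -0.961, f(5) ≈ -0.839, f(38/7) ≈ -0.138, f(41/7) ≈ 0.658, f(44/7) ≈ 1.000.
Sum = Δx · [f(26/7) + f(29/7) + f(32/7) + ...].
Sum ≈ -0.122.

-0.122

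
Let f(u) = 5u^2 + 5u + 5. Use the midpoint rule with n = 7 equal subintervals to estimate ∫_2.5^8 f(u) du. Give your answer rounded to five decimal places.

Δu = (8 − 2.5)/7 = 11/14.
Midpoints: 81/28, 103/28, 125/28, 5.25, 169/28, 191/28, 213/28.
f(81/28) = 48065/784, f(103/28) = 71385/784, f(125/28) = 99545/784, f(5.25) = 169.0625, f(169/28) = 170385/784, f(191/28) = 213065/784, f(213/28) = 260585/784.
Sum = Δu · [f(81/28) + f(103/28) + f(125/28) + ...].
Sum ≈ 997.75191.

997.75191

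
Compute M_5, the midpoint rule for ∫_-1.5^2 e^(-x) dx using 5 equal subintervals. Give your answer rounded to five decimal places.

Δx = (2 − (-1.5))/5 = 0.7.
Midpoints: -1.15, -0.45, 0.25, 0.95, 1.65.
f(-1.15) ≈ 3.15819, f(-0.45) ≈ 1.56831, f(0.25) ≈ 0.77880, f(0.95) ≈ 0.38674, f(1.65) ≈ 0.19205.
Sum = Δx · [f(-1.15) + f(-0.45) + f(0.25) + f(0.95) + f(1.65)].
Sum ≈ 4.25887.

4.25887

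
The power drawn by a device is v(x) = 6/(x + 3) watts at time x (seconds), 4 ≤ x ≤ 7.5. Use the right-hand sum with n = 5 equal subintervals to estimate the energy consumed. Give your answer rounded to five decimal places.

2.33556

Δx = (7.5 − 4)/5 = 0.7.
Right endpoints: 4.7, 5.4, 6.1, 6.8, 7.5.
v(4.7) = 60/77, v(5.4) = 5/7, v(6.1) = 60/91, v(6.8) = 30/49, v(7.5) = 4/7.
Sum = Δx · [v(4.7) + v(5.4) + v(6.1) + v(6.8) + v(7.5)].
Sum ≈ 2.33556.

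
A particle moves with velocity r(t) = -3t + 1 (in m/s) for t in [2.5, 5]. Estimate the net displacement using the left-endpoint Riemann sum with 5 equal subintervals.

-23.75

Δt = (5 − 2.5)/5 = 0.5.
Left endpoints: 2.5, 3, 3.5, 4, 4.5.
r(2.5) = -6.5, r(3) = -8, r(3.5) = -9.5, r(4) = -11, r(4.5) = -12.5.
Sum = Δt · [r(2.5) + r(3) + r(3.5) + r(4) + r(4.5)].
Sum = -23.75.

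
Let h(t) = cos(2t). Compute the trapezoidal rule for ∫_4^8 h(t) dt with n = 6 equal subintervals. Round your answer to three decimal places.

Δt = (8 − 4)/6 = 2/3.
h(4) ≈ -0.146, h(14/3) ≈ -0.996, h(16/3) ≈ -0.323, h(6) ≈ 0.844, h(20/3) ≈ 0.720, h(22/3) ≈ -0.505, h(8) ≈ -0.958.
T_6 = (Δt/2)·[h(t_0) + 2h(t_1) + ... + 2h(t_{5}) + h(t_6)].
Sum ≈ -0.541.

-0.541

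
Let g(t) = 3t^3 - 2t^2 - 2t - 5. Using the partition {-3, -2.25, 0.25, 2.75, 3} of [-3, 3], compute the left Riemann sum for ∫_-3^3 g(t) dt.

-190.24609375

Subinterval widths: 0.75, 2.5, 2.5, 0.25.
Left endpoints: -3, -2.25, 0.25, 2.75.
g(-3) = -98, g(-2.25) = -44.796875, g(0.25) = -5.578125, g(2.75) = 36.765625.
Sum = Σ Δt_i · g(t_i).
Sum = -190.24609375.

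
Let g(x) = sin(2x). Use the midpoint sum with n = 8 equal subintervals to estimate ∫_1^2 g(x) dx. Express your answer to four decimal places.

0.1191

Δx = (2 − 1)/8 = 0.125.
Midpoints: 1.0625, 1.1875, 1.3125, 1.4375, 1.5625, 1.6875, 1.8125, 1.9375.
g(1.0625) ≈ 0.8503, g(1.1875) ≈ 0.6937, g(1.3125) ≈ 0.4939, g(1.4375) ≈ 0.2634, g(1.5625) ≈ 0.0166, g(1.6875) ≈ -0.2313, g(1.8125) ≈ -0.4648, g(1.9375) ≈ -0.6694.
Sum = Δx · [g(1.0625) + g(1.1875) + g(1.3125) + ...].
Sum ≈ 0.1191.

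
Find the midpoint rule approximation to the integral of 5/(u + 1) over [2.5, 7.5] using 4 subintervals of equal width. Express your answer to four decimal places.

4.4150

Δu = (7.5 − 2.5)/4 = 1.25.
Midpoints: 3.125, 4.375, 5.625, 6.875.
f(3.125) = 40/33, f(4.375) = 40/43, f(5.625) = 40/53, f(6.875) = 40/63.
Sum = Δu · [f(3.125) + f(4.375) + f(5.625) + f(6.875)].
Sum ≈ 4.4150.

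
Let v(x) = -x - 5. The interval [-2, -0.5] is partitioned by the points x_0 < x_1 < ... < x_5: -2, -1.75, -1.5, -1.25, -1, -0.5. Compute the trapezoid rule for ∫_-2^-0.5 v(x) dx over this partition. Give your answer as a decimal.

-5.625

Subinterval widths: 0.25, 0.25, 0.25, 0.25, 0.5.
v(-2) = -3, v(-1.75) = -3.25, v(-1.5) = -3.5, v(-1.25) = -3.75, v(-1) = -4, v(-0.5) = -4.5.
On each subinterval the trapezoid contributes (Δx_i/2)·[v(x_{i-1}) + v(x_i)].
Sum = -5.625.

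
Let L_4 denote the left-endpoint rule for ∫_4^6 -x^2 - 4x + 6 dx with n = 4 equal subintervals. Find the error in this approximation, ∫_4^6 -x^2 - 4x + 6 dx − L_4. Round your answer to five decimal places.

Exact integral: ∫_4^6 f(x) dx ≈ -78.6666667.
L_4 = -71.75.
Error ≈ -78.6666667 − (-71.75) ≈ -6.91667.

-6.91667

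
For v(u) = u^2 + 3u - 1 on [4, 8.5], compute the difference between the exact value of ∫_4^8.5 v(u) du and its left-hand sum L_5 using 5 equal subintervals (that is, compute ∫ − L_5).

30.78

Exact integral: ∫_4^8.5 v(u) du = 263.25.
L_5 = 232.47.
Error = 263.25 − 232.47 = 30.78.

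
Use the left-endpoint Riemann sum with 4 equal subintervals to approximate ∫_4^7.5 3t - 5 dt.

38.28125

Δt = (7.5 − 4)/4 = 0.875.
Left endpoints: 4, 4.875, 5.75, 6.625.
f(4) = 7, f(4.875) = 9.625, f(5.75) = 12.25, f(6.625) = 14.875.
Sum = Δt · [f(4) + f(4.875) + f(5.75) + f(6.625)].
Sum = 38.28125.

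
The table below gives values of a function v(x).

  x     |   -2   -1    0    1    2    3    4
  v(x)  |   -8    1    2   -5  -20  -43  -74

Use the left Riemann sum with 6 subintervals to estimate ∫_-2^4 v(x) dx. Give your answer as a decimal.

Δx = 1.
Sum = 1·[(-8) + 1 + 2 + (-5) + (-20) + (-43)] = -73.

-73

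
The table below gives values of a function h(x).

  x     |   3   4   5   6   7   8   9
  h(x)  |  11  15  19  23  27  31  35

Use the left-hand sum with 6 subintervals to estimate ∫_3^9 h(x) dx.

126

Δx = 1.
Sum = 1·[11 + 15 + 19 + 23 + 27 + 31] = 126.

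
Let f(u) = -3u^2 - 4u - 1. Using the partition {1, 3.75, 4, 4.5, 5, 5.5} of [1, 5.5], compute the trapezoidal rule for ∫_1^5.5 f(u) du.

-238.96875

Subinterval widths: 2.75, 0.25, 0.5, 0.5, 0.5.
f(1) = -8, f(3.75) = -58.1875, f(4) = -65, f(4.5) = -79.75, f(5) = -96, f(5.5) = -113.75.
On each subinterval the trapezoid contributes (Δu_i/2)·[f(u_{i-1}) + f(u_i)].
Sum = -238.96875.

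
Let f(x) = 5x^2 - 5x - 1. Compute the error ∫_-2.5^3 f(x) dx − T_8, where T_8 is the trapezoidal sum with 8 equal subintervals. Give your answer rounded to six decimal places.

Exact integral: ∫_-2.5^3 f(x) dx ≈ 58.66666667.
T_8 ≈ 60.83300781.
Error ≈ 58.66666667 − 60.83300781 ≈ -2.166341.

-2.166341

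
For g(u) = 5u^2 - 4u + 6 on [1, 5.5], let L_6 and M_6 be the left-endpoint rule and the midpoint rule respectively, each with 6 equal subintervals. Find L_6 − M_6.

-44.9296875

L_6 = 198.140625.
M_6 = 243.0703125.
L_6 − M_6 = -44.9296875.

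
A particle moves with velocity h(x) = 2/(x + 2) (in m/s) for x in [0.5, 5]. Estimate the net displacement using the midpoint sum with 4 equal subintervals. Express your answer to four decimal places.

2.0451

Δx = (5 − 0.5)/4 = 1.125.
Midpoints: 1.0625, 2.1875, 3.3125, 4.4375.
h(1.0625) = 32/49, h(2.1875) = 32/67, h(3.3125) = 32/85, h(4.4375) = 32/103.
Sum = Δx · [h(1.0625) + h(2.1875) + h(3.3125) + h(4.4375)].
Sum ≈ 2.0451.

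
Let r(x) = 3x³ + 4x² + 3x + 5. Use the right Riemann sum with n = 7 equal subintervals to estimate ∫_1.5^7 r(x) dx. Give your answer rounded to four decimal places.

Δx = (7 − 1.5)/7 = 11/14.
Right endpoints: 16/7, 43/14, 27/7, 65/14, 38/7, 87/14, 7.
r(16/7) = 23523/343, r(43/14) = 381069/2744, r(27/7) = 85145/343, r(65/14) = 1112415/2744, r(38/7) = 212349/343, r(87/14) = 2464249/2744, r(7) = 1251.
Sum = Δx · [r(16/7) + r(43/14) + r(27/7) + ...].
Sum ≈ 2851.5395.

2851.5395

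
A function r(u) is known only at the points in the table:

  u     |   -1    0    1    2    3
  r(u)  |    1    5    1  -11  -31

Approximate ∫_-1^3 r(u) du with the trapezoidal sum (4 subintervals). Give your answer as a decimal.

-20

Δu = 1.
T_4 = (1/2)·[1 + 2·5 + 2·1 + 2·(-11) + (-31)] = -20.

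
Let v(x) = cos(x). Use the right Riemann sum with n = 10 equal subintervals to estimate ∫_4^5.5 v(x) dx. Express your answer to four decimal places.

Δx = (5.5 − 4)/10 = 0.15.
Right endpoints: 4.15, 4.3, 4.45, 4.6, 4.75, 4.9, 5.05, 5.2, 5.35, 5.5.
v(4.15) ≈ -0.5332, v(4.3) ≈ -0.4008, v(4.45) ≈ -0.2594, v(4.6) ≈ -0.1122, v(4.75) ≈ 0.0376, v(4.9) ≈ 0.1865, v(5.05) ≈ 0.3312, v(5.2) ≈ 0.4685, v(5.35) ≈ 0.5953, v(5.5) ≈ 0.7087.
Sum = Δx · [v(4.15) + v(4.3) + v(4.45) + ...].
Sum ≈ 0.1533.

0.1533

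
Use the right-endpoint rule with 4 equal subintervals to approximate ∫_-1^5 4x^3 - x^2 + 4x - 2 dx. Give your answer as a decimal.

Δx = (5 − (-1))/4 = 1.5.
Right endpoints: 0.5, 2, 3.5, 5.
f(0.5) = 0.25, f(2) = 34, f(3.5) = 171.25, f(5) = 493.
Sum = Δx · [f(0.5) + f(2) + f(3.5) + f(5)].
Sum = 1047.75.

1047.75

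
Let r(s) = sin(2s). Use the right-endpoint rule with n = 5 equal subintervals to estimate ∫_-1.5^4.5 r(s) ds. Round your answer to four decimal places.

Δs = (4.5 − (-1.5))/5 = 1.2.
Right endpoints: -0.3, 0.9, 2.1, 3.3, 4.5.
r(-0.3) ≈ -0.5646, r(0.9) ≈ 0.9738, r(2.1) ≈ -0.8716, r(3.3) ≈ 0.3115, r(4.5) ≈ 0.4121.
Sum = Δs · [r(-0.3) + r(0.9) + r(2.1) + r(3.3) + r(4.5)].
Sum ≈ 0.3135.

0.3135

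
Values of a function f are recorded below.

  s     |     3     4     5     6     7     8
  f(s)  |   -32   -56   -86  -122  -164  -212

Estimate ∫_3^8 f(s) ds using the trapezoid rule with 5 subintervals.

Δs = 1.
T_5 = (1/2)·[(-32) + 2·(-56) + 2·(-86) + 2·(-122) + 2·(-164) + (-212)] = -550.

-550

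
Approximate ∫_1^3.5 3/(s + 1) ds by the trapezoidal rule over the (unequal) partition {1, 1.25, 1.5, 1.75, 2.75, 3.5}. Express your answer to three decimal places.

2.453

Subinterval widths: 0.25, 0.25, 0.25, 1, 0.75.
f(1) = 1.5, f(1.25) = 4/3, f(1.5) = 1.2, f(1.75) = 12/11, f(2.75) = 0.8, f(3.5) = 2/3.
On each subinterval the trapezoid contributes (Δs_i/2)·[f(s_{i-1}) + f(s_i)].
Sum ≈ 2.453.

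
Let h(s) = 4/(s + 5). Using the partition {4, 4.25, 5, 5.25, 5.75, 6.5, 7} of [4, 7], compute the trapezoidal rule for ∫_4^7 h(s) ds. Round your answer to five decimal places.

Subinterval widths: 0.25, 0.75, 0.25, 0.5, 0.75, 0.5.
h(4) = 4/9, h(4.25) = 16/37, h(5) = 0.4, h(5.25) = 16/41, h(5.75) = 16/43, h(6.5) = 8/23, h(7) = 1/3.
On each subinterval the trapezoid contributes (Δs_i/2)·[h(s_{i-1}) + h(s_i)].
Sum ≈ 1.15140.

1.15140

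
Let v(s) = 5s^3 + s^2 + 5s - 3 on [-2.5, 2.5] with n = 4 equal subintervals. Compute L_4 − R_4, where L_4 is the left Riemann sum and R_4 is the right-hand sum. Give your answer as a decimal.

-226.5625

L_4 = -116.5625.
R_4 = 110.
L_4 − R_4 = -226.5625.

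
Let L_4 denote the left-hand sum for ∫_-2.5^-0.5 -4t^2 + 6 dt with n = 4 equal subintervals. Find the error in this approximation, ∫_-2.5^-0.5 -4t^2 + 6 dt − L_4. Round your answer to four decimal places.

Exact integral: ∫_-2.5^-0.5 f(t) dt ≈ -8.666667.
L_4 = -15.
Error ≈ -8.666667 − (-15) ≈ 6.3333.

6.3333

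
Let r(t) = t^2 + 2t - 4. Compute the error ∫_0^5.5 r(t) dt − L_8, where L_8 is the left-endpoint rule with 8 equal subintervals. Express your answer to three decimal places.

Exact integral: ∫_0^5.5 r(t) dt ≈ 63.70833.
L_8 ≈ 49.96191.
Error ≈ 63.70833 − 49.96191 ≈ 13.746.

13.746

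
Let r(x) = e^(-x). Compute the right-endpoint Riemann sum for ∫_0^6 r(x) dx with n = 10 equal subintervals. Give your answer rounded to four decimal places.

0.7280

Δx = (6 − 0)/10 = 0.6.
Right endpoints: 0.6, 1.2, 1.8, 2.4, 3, 3.6, 4.2, 4.8, 5.4, 6.
r(0.6) ≈ 0.5488, r(1.2) ≈ 0.3012, r(1.8) ≈ 0.1653, r(2.4) ≈ 0.0907, r(3) ≈ 0.0498, r(3.6) ≈ 0.0273, r(4.2) ≈ 0.0150, r(4.8) ≈ 0.0082, r(5.4) ≈ 0.0045, r(6) ≈ 0.0025.
Sum = Δx · [r(0.6) + r(1.2) + r(1.8) + ...].
Sum ≈ 0.7280.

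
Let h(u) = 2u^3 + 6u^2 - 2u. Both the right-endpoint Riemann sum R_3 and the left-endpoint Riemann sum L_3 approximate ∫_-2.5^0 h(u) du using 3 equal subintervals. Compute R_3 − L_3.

R_3 ≈ 12.84722.
L_3 ≈ 22.22222.
R_3 − L_3 = -9.375.

-9.375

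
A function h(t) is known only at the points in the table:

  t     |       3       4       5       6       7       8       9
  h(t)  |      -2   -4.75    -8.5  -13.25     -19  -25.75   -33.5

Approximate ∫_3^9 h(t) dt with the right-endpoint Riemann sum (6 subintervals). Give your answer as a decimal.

Δt = 1.
Sum = 1·[(-4.75) + (-8.5) + (-13.25) + (-19) + (-25.75) + (-33.5)] = -104.75.

-104.75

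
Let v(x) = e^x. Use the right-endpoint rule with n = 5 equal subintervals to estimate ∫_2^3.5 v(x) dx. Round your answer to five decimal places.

Δx = (3.5 − 2)/5 = 0.3.
Right endpoints: 2.3, 2.6, 2.9, 3.2, 3.5.
v(2.3) ≈ 9.97418, v(2.6) ≈ 13.46374, v(2.9) ≈ 18.17415, v(3.2) ≈ 24.53253, v(3.5) ≈ 33.11545.
Sum = Δx · [v(2.3) + v(2.6) + v(2.9) + v(3.2) + v(3.5)].
Sum ≈ 29.77801.

29.77801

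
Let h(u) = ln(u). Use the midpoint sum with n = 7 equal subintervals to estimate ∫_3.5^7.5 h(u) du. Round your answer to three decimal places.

6.729

Δu = (7.5 − 3.5)/7 = 4/7.
Midpoints: 53/14, 61/14, 69/14, 5.5, 85/14, 93/14, 101/14.
h(53/14) ≈ 1.331, h(61/14) ≈ 1.472, h(69/14) ≈ 1.595, h(5.5) ≈ 1.705, h(85/14) ≈ 1.804, h(93/14) ≈ 1.894, h(101/14) ≈ 1.976.
Sum = Δu · [h(53/14) + h(61/14) + h(69/14) + ...].
Sum ≈ 6.729.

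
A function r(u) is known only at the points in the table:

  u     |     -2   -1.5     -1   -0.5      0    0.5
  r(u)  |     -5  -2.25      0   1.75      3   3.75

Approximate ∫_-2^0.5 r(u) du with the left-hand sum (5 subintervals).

-1.25

Δu = 0.5.
Sum = 0.5·[(-5) + (-2.25) + 0 + 1.75 + 3] = -1.25.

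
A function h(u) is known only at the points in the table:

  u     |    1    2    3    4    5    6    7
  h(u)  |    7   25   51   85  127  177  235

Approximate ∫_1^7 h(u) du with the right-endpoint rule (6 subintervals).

700

Δu = 1.
Sum = 1·[25 + 51 + 85 + 127 + 177 + 235] = 700.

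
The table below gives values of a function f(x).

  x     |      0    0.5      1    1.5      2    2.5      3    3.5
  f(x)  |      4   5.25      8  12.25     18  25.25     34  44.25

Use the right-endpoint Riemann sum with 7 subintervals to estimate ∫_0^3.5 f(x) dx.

73.5

Δx = 0.5.
Sum = 0.5·[5.25 + 8 + 12.25 + 18 + 25.25 + 34 + 44.25] = 73.5.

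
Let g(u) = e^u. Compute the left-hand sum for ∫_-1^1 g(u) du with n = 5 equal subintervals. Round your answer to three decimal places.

1.912

Δu = (1 − (-1))/5 = 0.4.
Left endpoints: -1, -0.6, -0.2, 0.2, 0.6.
g(-1) ≈ 0.368, g(-0.6) ≈ 0.549, g(-0.2) ≈ 0.819, g(0.2) ≈ 1.221, g(0.6) ≈ 1.822.
Sum = Δu · [g(-1) + g(-0.6) + g(-0.2) + g(0.2) + g(0.6)].
Sum ≈ 1.912.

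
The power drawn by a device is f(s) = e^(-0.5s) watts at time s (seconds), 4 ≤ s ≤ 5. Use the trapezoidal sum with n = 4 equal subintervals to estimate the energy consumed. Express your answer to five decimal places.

0.10664

Δs = (5 − 4)/4 = 0.25.
f(4) ≈ 0.13534, f(4.25) ≈ 0.11943, f(4.5) ≈ 0.10540, f(4.75) ≈ 0.09301, f(5) ≈ 0.08208.
T_4 = (Δs/2)·[f(s_0) + 2f(s_1) + 2f(s_2) + 2f(s_3) + f(s_4)].
Sum ≈ 0.10664.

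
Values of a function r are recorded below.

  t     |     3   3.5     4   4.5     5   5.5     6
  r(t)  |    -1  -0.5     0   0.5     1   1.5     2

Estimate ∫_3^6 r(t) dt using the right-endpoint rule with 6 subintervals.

Δt = 0.5.
Sum = 0.5·[(-0.5) + 0 + 0.5 + 1 + 1.5 + 2] = 2.25.

2.25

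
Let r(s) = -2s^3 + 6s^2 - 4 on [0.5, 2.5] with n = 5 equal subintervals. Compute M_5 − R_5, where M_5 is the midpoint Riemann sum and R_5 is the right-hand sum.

M_5 = 3.58.
R_5 = 4.34.
M_5 − R_5 = -0.76.

-0.76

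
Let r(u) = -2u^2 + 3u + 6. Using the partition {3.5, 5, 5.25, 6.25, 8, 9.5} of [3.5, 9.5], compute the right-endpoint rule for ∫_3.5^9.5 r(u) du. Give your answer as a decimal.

-495.71875

Subinterval widths: 1.5, 0.25, 1, 1.75, 1.5.
Right endpoints: 5, 5.25, 6.25, 8, 9.5.
r(5) = -29, r(5.25) = -33.375, r(6.25) = -53.375, r(8) = -98, r(9.5) = -146.
Sum = Σ Δu_i · r(u_i).
Sum = -495.71875.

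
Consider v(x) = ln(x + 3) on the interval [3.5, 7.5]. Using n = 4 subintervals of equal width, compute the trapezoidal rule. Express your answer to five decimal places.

8.51785

Δx = (7.5 − 3.5)/4 = 1.
v(3.5) ≈ 1.87180, v(4.5) ≈ 2.01490, v(5.5) ≈ 2.14007, v(6.5) ≈ 2.25129, v(7.5) ≈ 2.35138.
T_4 = (Δx/2)·[v(x_0) + 2v(x_1) + 2v(x_2) + 2v(x_3) + v(x_4)].
Sum ≈ 8.51785.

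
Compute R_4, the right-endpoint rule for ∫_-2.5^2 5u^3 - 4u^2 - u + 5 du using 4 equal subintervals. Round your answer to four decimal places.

Δu = (2 − (-2.5))/4 = 1.125.
Right endpoints: -1.375, -0.25, 0.875, 2.
f(-1.375) = -7263/512, f(-0.25) = 4.921875, f(0.875) = 2259/512, f(2) = 27.
Sum = Δu · [f(-1.375) + f(-0.25) + f(0.875) + f(2)].
Sum ≈ 24.9170.

24.9170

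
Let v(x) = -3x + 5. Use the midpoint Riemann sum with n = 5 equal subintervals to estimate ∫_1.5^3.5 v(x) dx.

Δx = (3.5 − 1.5)/5 = 0.4.
Midpoints: 1.7, 2.1, 2.5, 2.9, 3.3.
v(1.7) = -0.1, v(2.1) = -1.3, v(2.5) = -2.5, v(2.9) = -3.7, v(3.3) = -4.9.
Sum = Δx · [v(1.7) + v(2.1) + v(2.5) + v(2.9) + v(3.3)].
Sum = -5.

-5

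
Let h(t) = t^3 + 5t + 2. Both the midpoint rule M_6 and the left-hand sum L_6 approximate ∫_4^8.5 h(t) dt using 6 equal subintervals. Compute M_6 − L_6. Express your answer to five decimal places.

M_6 ≈ 1386.6855469.
L_6 = 1183.81640625.
M_6 − L_6 ≈ 202.86914.

202.86914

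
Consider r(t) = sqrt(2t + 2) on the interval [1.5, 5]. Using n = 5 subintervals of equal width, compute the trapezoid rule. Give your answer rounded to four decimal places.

10.1232

Δt = (5 − 1.5)/5 = 0.7.
r(1.5) ≈ 2.2361, r(2.2) ≈ 2.5298, r(2.9) ≈ 2.7928, r(3.6) ≈ 3.0332, r(4.3) ≈ 3.2558, r(5) ≈ 3.4641.
T_5 = (Δt/2)·[r(t_0) + 2r(t_1) + ... + 2r(t_{4}) + r(t_5)].
Sum ≈ 10.1232.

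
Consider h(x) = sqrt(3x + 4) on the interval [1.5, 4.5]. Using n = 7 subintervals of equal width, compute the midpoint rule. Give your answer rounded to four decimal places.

Δx = (4.5 − 1.5)/7 = 3/7.
Midpoints: 12/7, 15/7, 18/7, 3, 24/7, 27/7, 30/7.
h(12/7) ≈ 3.0237, h(15/7) ≈ 3.2293, h(18/7) ≈ 3.4226, h(3) ≈ 3.6056, h(24/7) ≈ 3.7796, h(27/7) ≈ 3.9461, h(30/7) ≈ 4.1057.
Sum = Δx · [h(12/7) + h(15/7) + h(18/7) + ...].
Sum ≈ 10.7626.

10.7626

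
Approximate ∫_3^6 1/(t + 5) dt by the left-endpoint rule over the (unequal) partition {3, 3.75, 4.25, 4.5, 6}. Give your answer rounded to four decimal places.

0.3358

Subinterval widths: 0.75, 0.5, 0.25, 1.5.
Left endpoints: 3, 3.75, 4.25, 4.5.
f(3) = 0.125, f(3.75) = 4/35, f(4.25) = 4/37, f(4.5) = 2/19.
Sum = Σ Δt_i · f(t_i).
Sum ≈ 0.3358.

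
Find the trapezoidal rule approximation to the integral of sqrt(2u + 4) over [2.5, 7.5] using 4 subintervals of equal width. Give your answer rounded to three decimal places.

18.593

Δu = (7.5 − 2.5)/4 = 1.25.
f(2.5) ≈ 3.000, f(3.75) ≈ 3.391, f(5) ≈ 3.742, f(6.25) ≈ 4.062, f(7.5) ≈ 4.359.
T_4 = (Δu/2)·[f(u_0) + 2f(u_1) + 2f(u_2) + 2f(u_3) + f(u_4)].
Sum ≈ 18.593.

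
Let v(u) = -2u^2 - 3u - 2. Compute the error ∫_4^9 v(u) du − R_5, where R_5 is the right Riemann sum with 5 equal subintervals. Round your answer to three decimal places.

Exact integral: ∫_4^9 v(u) du ≈ -550.83333.
R_5 = -625.
Error ≈ -550.83333 − (-625) ≈ 74.167.

74.167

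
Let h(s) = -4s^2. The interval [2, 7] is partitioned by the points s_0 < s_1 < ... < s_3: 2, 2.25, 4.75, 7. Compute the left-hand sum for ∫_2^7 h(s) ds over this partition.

-257.6875

Subinterval widths: 0.25, 2.5, 2.25.
Left endpoints: 2, 2.25, 4.75.
h(2) = -16, h(2.25) = -20.25, h(4.75) = -90.25.
Sum = Σ Δs_i · h(s_i).
Sum = -257.6875.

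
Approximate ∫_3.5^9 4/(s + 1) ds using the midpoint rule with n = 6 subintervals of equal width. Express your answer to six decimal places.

3.188562

Δs = (9 − 3.5)/6 = 11/12.
Midpoints: 95/24, 4.875, 139/24, 161/24, 7.625, 205/24.
f(95/24) = 96/119, f(4.875) = 32/47, f(139/24) = 96/163, f(161/24) = 96/185, f(7.625) = 32/69, f(205/24) = 96/229.
Sum = Δs · [f(95/24) + f(4.875) + f(139/24) + ...].
Sum ≈ 3.188562.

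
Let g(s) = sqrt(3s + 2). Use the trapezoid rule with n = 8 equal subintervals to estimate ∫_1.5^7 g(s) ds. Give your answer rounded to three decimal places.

20.819

Δs = (7 − 1.5)/8 = 0.6875.
g(1.5) ≈ 2.550, g(2.1875) ≈ 2.926, g(2.875) ≈ 3.260, g(3.5625) ≈ 3.562, g(4.25) ≈ 3.841, g(4.9375) ≈ 4.100, g(5.625) ≈ 4.345, g(6.3125) ≈ 4.576, g(7) ≈ 4.796.
T_8 = (Δs/2)·[g(s_0) + 2g(s_1) + ... + 2g(s_{7}) + g(s_8)].
Sum ≈ 20.819.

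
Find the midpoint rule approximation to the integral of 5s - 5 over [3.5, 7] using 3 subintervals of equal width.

Δs = (7 − 3.5)/3 = 7/6.
Midpoints: 49/12, 5.25, 77/12.
f(49/12) = 185/12, f(5.25) = 21.25, f(77/12) = 325/12.
Sum = Δs · [f(49/12) + f(5.25) + f(77/12)].
Sum = 74.375.

74.375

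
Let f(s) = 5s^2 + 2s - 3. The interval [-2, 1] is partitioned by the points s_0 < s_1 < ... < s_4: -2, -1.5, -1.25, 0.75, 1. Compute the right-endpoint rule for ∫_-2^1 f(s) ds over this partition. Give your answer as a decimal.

Subinterval widths: 0.5, 0.25, 2, 0.25.
Right endpoints: -1.5, -1.25, 0.75, 1.
f(-1.5) = 5.25, f(-1.25) = 2.3125, f(0.75) = 1.3125, f(1) = 4.
Sum = Σ Δs_i · f(s_i).
Sum = 6.828125.

6.828125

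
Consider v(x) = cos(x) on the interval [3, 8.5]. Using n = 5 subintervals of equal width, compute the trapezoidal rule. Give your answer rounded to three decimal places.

0.590

Δx = (8.5 − 3)/5 = 1.1.
v(3) ≈ -0.990, v(4.1) ≈ -0.575, v(5.2) ≈ 0.469, v(6.3) ≈ 1.000, v(7.4) ≈ 0.439, v(8.5) ≈ -0.602.
T_5 = (Δx/2)·[v(x_0) + 2v(x_1) + ... + 2v(x_{4}) + v(x_5)].
Sum ≈ 0.590.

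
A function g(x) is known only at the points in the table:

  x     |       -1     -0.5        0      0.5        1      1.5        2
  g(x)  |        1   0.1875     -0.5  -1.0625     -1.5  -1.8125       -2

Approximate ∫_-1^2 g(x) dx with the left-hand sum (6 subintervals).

-1.84375

Δx = 0.5.
Sum = 0.5·[1 + 0.1875 + (-0.5) + (-1.0625) + (-1.5) + (-1.8125)] = -1.84375.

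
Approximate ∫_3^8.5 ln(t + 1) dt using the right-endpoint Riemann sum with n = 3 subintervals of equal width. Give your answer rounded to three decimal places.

11.095

Δt = (8.5 − 3)/3 = 11/6.
Right endpoints: 29/6, 20/3, 8.5.
f(29/6) ≈ 1.764, f(20/3) ≈ 2.037, f(8.5) ≈ 2.251.
Sum = Δt · [f(29/6) + f(20/3) + f(8.5)].
Sum ≈ 11.095.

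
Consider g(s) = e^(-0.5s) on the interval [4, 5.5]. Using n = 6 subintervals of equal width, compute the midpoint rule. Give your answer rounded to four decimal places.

0.1427

Δs = (5.5 − 4)/6 = 0.25.
Midpoints: 4.125, 4.375, 4.625, 4.875, 5.125, 5.375.
g(4.125) ≈ 0.1271, g(4.375) ≈ 0.1122, g(4.625) ≈ 0.0990, g(4.875) ≈ 0.0874, g(5.125) ≈ 0.0771, g(5.375) ≈ 0.0681.
Sum = Δs · [g(4.125) + g(4.375) + g(4.625) + ...].
Sum ≈ 0.1427.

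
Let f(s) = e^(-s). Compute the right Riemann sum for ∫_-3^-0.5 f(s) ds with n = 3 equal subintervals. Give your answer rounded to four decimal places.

11.8096

Δs = (-0.5 − (-3))/3 = 5/6.
Right endpoints: -13/6, -4/3, -0.5.
f(-13/6) ≈ 8.7291, f(-4/3) ≈ 3.7937, f(-0.5) ≈ 1.6487.
Sum = Δs · [f(-13/6) + f(-4/3) + f(-0.5)].
Sum ≈ 11.8096.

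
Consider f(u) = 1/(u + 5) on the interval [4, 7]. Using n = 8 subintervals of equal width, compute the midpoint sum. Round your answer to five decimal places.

Δu = (7 − 4)/8 = 0.375.
Midpoints: 4.1875, 4.5625, 4.9375, 5.3125, 5.6875, 6.0625, 6.4375, 6.8125.
f(4.1875) = 16/147, f(4.5625) = 16/153, f(4.9375) = 16/159, f(5.3125) = 16/165, f(5.6875) = 16/171, f(6.0625) = 16/177, f(6.4375) = 16/183, f(6.8125) = 16/189.
Sum = Δu · [f(4.1875) + f(4.5625) + f(4.9375) + ...].
Sum ≈ 0.28765.

0.28765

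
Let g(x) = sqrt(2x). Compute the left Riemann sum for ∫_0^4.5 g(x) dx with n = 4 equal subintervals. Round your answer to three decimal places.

6.997

Δx = (4.5 − 0)/4 = 1.125.
Left endpoints: 0, 1.125, 2.25, 3.375.
g(0) ≈ 0.000, g(1.125) ≈ 1.500, g(2.25) ≈ 2.121, g(3.375) ≈ 2.598.
Sum = Δx · [g(0) + g(1.125) + g(2.25) + g(3.375)].
Sum ≈ 6.997.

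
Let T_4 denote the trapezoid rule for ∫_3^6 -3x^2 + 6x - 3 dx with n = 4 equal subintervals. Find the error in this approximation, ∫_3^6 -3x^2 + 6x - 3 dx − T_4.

0.84375

Exact integral: ∫_3^6 f(x) dx = -117.
T_4 = -117.84375.
Error = -117 − (-117.84375) = 0.84375.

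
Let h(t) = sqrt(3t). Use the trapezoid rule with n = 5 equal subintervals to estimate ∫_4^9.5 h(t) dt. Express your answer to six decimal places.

24.557849

Δt = (9.5 − 4)/5 = 1.1.
h(4) ≈ 3.464102, h(5.1) ≈ 3.911521, h(6.2) ≈ 4.312772, h(7.3) ≈ 4.679744, h(8.4) ≈ 5.019960, h(9.5) ≈ 5.338539.
T_5 = (Δt/2)·[h(t_0) + 2h(t_1) + ... + 2h(t_{4}) + h(t_5)].
Sum ≈ 24.557849.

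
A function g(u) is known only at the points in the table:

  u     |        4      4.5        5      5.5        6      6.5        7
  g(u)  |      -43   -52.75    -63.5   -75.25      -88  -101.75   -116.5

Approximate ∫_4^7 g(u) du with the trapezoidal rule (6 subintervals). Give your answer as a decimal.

-230.5

Δu = 0.5.
T_6 = (0.5/2)·[(-43) + 2·(-52.75) + 2·(-63.5) + 2·(-75.25) + 2·(-88) + 2·(-101.75) + (-116.5)] = -230.5.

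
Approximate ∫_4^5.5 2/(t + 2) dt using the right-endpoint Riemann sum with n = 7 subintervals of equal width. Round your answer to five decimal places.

Δt = (5.5 − 4)/7 = 3/14.
Right endpoints: 59/14, 31/7, 65/14, 34/7, 71/14, 37/7, 5.5.
f(59/14) = 28/87, f(31/7) = 14/45, f(65/14) = 28/93, f(34/7) = 7/24, f(71/14) = 28/99, f(37/7) = 14/51, f(5.5) = 4/15.
Sum = Δt · [f(59/14) + f(31/7) + f(65/14) + ...].
Sum ≈ 0.43922.

0.43922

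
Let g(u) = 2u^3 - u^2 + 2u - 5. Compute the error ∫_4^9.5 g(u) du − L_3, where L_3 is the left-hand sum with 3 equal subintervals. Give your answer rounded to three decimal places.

1274.841

Exact integral: ∫_4^9.5 g(u) du ≈ 3726.82292.
L_3 ≈ 2451.98148.
Error ≈ 3726.82292 − 2451.98148 ≈ 1274.841.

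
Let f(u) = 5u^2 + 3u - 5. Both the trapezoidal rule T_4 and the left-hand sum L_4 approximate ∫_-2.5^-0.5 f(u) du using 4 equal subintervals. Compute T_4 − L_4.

T_4 = 7.25.
L_4 = 13.25.
T_4 − L_4 = -6.

-6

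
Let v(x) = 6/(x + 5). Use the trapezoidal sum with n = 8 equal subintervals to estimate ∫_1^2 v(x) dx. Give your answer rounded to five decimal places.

Δx = (2 − 1)/8 = 0.125.
v(1) = 1, v(1.125) = 48/49, v(1.25) = 0.96, v(1.375) = 16/17, v(1.5) = 12/13, v(1.625) = 48/53, v(1.75) = 8/9, v(1.875) = 48/55, v(2) = 6/7.
T_8 = (Δx/2)·[v(x_0) + 2v(x_1) + ... + 2v(x_{7}) + v(x_8)].
Sum ≈ 0.92496.

0.92496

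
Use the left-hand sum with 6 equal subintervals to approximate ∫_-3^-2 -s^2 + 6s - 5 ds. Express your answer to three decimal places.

-27.255

Δs = (-2 − (-3))/6 = 1/6.
Left endpoints: -3, -17/6, -8/3, -2.5, -7/3, -13/6.
f(-3) = -32, f(-17/6) = -1081/36, f(-8/3) = -253/9, f(-2.5) = -26.25, f(-7/3) = -220/9, f(-13/6) = -817/36.
Sum = Δs · [f(-3) + f(-17/6) + f(-8/3) + ...].
Sum ≈ -27.255.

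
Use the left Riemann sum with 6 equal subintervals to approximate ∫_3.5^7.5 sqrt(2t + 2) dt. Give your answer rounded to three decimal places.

13.987

Δt = (7.5 − 3.5)/6 = 2/3.
Left endpoints: 3.5, 25/6, 29/6, 5.5, 37/6, 41/6.
f(3.5) ≈ 3.000, f(25/6) ≈ 3.215, f(29/6) ≈ 3.416, f(5.5) ≈ 3.606, f(37/6) ≈ 3.786, f(41/6) ≈ 3.958.
Sum = Δt · [f(3.5) + f(25/6) + f(29/6) + ...].
Sum ≈ 13.987.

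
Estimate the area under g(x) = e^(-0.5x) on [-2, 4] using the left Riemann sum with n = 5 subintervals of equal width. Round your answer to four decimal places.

Δx = (4 − (-2))/5 = 1.2.
Left endpoints: -2, -0.8, 0.4, 1.6, 2.8.
g(-2) ≈ 2.7183, g(-0.8) ≈ 1.4918, g(0.4) ≈ 0.8187, g(1.6) ≈ 0.4493, g(2.8) ≈ 0.2466.
Sum = Δx · [g(-2) + g(-0.8) + g(0.4) + g(1.6) + g(2.8)].
Sum ≈ 6.8697.

6.8697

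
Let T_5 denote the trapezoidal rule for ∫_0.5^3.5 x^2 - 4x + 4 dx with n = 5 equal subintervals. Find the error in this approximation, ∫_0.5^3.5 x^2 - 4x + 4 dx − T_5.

-0.18

Exact integral: ∫_0.5^3.5 f(x) dx = 2.25.
T_5 = 2.43.
Error = 2.25 − 2.43 = -0.18.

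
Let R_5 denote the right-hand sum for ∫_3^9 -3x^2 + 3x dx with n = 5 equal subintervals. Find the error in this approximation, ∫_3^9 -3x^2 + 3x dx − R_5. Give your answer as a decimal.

Exact integral: ∫_3^9 f(x) dx = -594.
R_5 = -717.12.
Error = -594 − (-717.12) = 123.12.

123.12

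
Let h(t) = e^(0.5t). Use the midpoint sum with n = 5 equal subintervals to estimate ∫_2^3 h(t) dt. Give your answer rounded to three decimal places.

Δt = (3 − 2)/5 = 0.2.
Midpoints: 2.1, 2.3, 2.5, 2.7, 2.9.
h(2.1) ≈ 2.858, h(2.3) ≈ 3.158, h(2.5) ≈ 3.490, h(2.7) ≈ 3.857, h(2.9) ≈ 4.263.
Sum = Δt · [h(2.1) + h(2.3) + h(2.5) + h(2.7) + h(2.9)].
Sum ≈ 3.525.

3.525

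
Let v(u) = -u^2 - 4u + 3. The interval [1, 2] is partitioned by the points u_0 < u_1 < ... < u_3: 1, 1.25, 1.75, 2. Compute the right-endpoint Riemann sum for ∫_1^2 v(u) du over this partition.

Subinterval widths: 0.25, 0.5, 0.25.
Right endpoints: 1.25, 1.75, 2.
v(1.25) = -3.5625, v(1.75) = -7.0625, v(2) = -9.
Sum = Σ Δu_i · v(u_i).
Sum = -6.671875.

-6.671875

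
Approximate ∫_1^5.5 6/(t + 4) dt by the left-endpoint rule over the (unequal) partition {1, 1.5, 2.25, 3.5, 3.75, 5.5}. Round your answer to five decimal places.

4.17302

Subinterval widths: 0.5, 0.75, 1.25, 0.25, 1.75.
Left endpoints: 1, 1.5, 2.25, 3.5, 3.75.
f(1) = 1.2, f(1.5) = 12/11, f(2.25) = 0.96, f(3.5) = 0.8, f(3.75) = 24/31.
Sum = Σ Δt_i · f(t_i).
Sum ≈ 4.17302.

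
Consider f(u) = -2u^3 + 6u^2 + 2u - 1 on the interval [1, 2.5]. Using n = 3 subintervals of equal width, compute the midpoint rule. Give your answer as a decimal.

14.109375

Δu = (2.5 − 1)/3 = 0.5.
Midpoints: 1.25, 1.75, 2.25.
f(1.25) = 6.96875, f(1.75) = 10.15625, f(2.25) = 11.09375.
Sum = Δu · [f(1.25) + f(1.75) + f(2.25)].
Sum = 14.109375.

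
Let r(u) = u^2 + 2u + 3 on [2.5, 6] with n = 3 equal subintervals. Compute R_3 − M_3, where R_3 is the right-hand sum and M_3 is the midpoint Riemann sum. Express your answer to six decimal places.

22.628472

R_3 ≈ 129.27314815.
M_3 ≈ 106.64467593.
R_3 − M_3 ≈ 22.628472.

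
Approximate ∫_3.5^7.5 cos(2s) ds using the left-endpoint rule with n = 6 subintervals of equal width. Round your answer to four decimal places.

0.5017

Δs = (7.5 − 3.5)/6 = 2/3.
Left endpoints: 3.5, 25/6, 29/6, 5.5, 37/6, 41/6.
f(3.5) ≈ 0.7539, f(25/6) ≈ -0.4612, f(29/6) ≈ -0.9709, f(5.5) ≈ 0.0044, f(37/6) ≈ 0.9730, f(41/6) ≈ 0.4533.
Sum = Δs · [f(3.5) + f(25/6) + f(29/6) + ...].
Sum ≈ 0.5017.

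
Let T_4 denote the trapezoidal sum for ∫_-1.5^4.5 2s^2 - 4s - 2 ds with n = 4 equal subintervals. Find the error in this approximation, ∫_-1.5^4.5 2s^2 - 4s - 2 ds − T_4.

Exact integral: ∫_-1.5^4.5 f(s) ds = 15.
T_4 = 19.5.
Error = 15 − 19.5 = -4.5.

-4.5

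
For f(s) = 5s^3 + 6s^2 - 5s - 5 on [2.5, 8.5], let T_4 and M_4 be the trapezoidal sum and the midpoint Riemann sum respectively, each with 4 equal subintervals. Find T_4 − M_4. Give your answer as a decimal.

T_4 = 7677.375.
M_4 = 7378.6875.
T_4 − M_4 = 298.6875.

298.6875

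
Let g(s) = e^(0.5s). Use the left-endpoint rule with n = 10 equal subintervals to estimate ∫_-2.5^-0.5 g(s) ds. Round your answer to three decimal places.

Δs = (-0.5 − (-2.5))/10 = 0.2.
Left endpoints: -2.5, -2.3, -2.1, -1.9, -1.7, -1.5, -1.3, -1.1, -0.9, -0.7.
g(-2.5) ≈ 0.287, g(-2.3) ≈ 0.317, g(-2.1) ≈ 0.350, g(-1.9) ≈ 0.387, g(-1.7) ≈ 0.427, g(-1.5) ≈ 0.472, g(-1.3) ≈ 0.522, g(-1.1) ≈ 0.577, g(-0.9) ≈ 0.638, g(-0.7) ≈ 0.705.
Sum = Δs · [g(-2.5) + g(-2.3) + g(-2.1) + ...].
Sum ≈ 0.936.

0.936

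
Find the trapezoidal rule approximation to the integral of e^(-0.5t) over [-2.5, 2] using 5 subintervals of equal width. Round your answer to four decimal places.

6.3500

Δt = (2 − (-2.5))/5 = 0.9.
f(-2.5) ≈ 3.4903, f(-1.6) ≈ 2.2255, f(-0.7) ≈ 1.4191, f(0.2) ≈ 0.9048, f(1.1) ≈ 0.5769, f(2) ≈ 0.3679.
T_5 = (Δt/2)·[f(t_0) + 2f(t_1) + ... + 2f(t_{4}) + f(t_5)].
Sum ≈ 6.3500.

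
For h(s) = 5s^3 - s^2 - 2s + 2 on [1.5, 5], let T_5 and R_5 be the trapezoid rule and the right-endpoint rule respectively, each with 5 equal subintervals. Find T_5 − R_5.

T_5 = 732.27875.
R_5 = 934.71.
T_5 − R_5 = -202.43125.

-202.43125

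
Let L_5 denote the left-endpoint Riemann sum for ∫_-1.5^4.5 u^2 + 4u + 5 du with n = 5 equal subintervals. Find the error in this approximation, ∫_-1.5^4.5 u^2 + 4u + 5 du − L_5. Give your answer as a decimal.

Exact integral: ∫_-1.5^4.5 f(u) du = 97.5.
L_5 = 73.74.
Error = 97.5 − 73.74 = 23.76.

23.76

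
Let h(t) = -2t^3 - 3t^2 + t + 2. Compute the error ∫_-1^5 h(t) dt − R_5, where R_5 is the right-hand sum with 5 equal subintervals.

Exact integral: ∫_-1^5 h(t) dt = -414.
R_5 = -626.4.
Error = -414 − (-626.4) = 212.4.

212.4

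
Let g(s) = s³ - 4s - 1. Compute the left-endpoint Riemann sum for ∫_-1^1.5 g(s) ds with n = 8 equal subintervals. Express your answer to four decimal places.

-3.0750

Δs = (1.5 − (-1))/8 = 0.3125.
Left endpoints: -1, -0.6875, -0.375, -0.0625, 0.25, 0.5625, 0.875, 1.1875.
g(-1) = 2, g(-0.6875) = 5837/4096, g(-0.375) = 229/512, g(-0.0625) = -3073/4096, g(0.25) = -1.984375, g(0.5625) = -12583/4096, g(0.875) = -1961/512, g(1.1875) = -16693/4096.
Sum = Δs · [g(-1) + g(-0.6875) + g(-0.375) + ...].
Sum ≈ -3.0750.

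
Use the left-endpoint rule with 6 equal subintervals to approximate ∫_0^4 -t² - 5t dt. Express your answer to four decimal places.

-49.6296

Δt = (4 − 0)/6 = 2/3.
Left endpoints: 0, 2/3, 4/3, 2, 8/3, 10/3.
f(0) = 0, f(2/3) = -34/9, f(4/3) = -76/9, f(2) = -14, f(8/3) = -184/9, f(10/3) = -250/9.
Sum = Δt · [f(0) + f(2/3) + f(4/3) + ...].
Sum ≈ -49.6296.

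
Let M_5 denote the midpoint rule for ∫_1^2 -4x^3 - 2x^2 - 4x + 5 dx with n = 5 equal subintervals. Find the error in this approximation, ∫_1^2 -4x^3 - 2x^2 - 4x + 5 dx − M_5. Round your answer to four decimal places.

Exact integral: ∫_1^2 f(x) dx ≈ -20.666667.
M_5 = -20.6.
Error ≈ -20.666667 − (-20.6) ≈ -0.0667.

-0.0667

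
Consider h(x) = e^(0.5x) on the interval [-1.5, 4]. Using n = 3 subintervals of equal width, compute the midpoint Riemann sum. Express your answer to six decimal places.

13.360663

Δx = (4 − (-1.5))/3 = 11/6.
Midpoints: -7/12, 1.25, 37/12.
h(-7/12) ≈ 0.747018, h(1.25) ≈ 1.868246, h(37/12) ≈ 4.672371.
Sum = Δx · [h(-7/12) + h(1.25) + h(37/12)].
Sum ≈ 13.360663.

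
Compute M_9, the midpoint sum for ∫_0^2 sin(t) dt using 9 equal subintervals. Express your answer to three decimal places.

1.419

Δt = (2 − 0)/9 = 2/9.
Midpoints: 1/9, 1/3, 5/9, 7/9, 1, 11/9, 13/9, 5/3, 17/9.
f(1/9) ≈ 0.111, f(1/3) ≈ 0.327, f(5/9) ≈ 0.527, f(7/9) ≈ 0.702, f(1) ≈ 0.841, f(11/9) ≈ 0.940, f(13/9) ≈ 0.992, f(5/3) ≈ 0.995, f(17/9) ≈ 0.950.
Sum = Δt · [f(1/9) + f(1/3) + f(5/9) + ...].
Sum ≈ 1.419.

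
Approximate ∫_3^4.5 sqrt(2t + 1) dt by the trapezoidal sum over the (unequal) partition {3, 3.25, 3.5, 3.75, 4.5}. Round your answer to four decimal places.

4.3661

Subinterval widths: 0.25, 0.25, 0.25, 0.75.
f(3) ≈ 2.6458, f(3.25) ≈ 2.7386, f(3.5) ≈ 2.8284, f(3.75) ≈ 2.9155, f(4.5) ≈ 3.1623.
On each subinterval the trapezoid contributes (Δt_i/2)·[f(t_{i-1}) + f(t_i)].
Sum ≈ 4.3661.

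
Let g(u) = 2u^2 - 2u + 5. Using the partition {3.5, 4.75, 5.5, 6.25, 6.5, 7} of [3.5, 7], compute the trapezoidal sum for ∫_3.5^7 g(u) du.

Subinterval widths: 1.25, 0.75, 0.75, 0.25, 0.5.
g(3.5) = 22.5, g(4.75) = 40.625, g(5.5) = 54.5, g(6.25) = 70.625, g(6.5) = 76.5, g(7) = 89.
On each subinterval the trapezoid contributes (Δu_i/2)·[g(u_{i-1}) + g(u_i)].
Sum = 181.8125.

181.8125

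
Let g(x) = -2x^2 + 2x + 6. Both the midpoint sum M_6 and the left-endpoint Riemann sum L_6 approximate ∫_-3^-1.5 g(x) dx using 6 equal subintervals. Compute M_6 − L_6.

M_6 = -13.484375.
L_6 = -15.59375.
M_6 − L_6 = 2.109375.

2.109375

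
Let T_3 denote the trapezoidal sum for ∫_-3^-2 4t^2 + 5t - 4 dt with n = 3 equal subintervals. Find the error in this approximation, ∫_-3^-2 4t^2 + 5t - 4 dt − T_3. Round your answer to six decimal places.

-0.074074

Exact integral: ∫_-3^-2 f(t) dt ≈ 8.83333333.
T_3 ≈ 8.90740741.
Error ≈ 8.83333333 − 8.90740741 ≈ -0.074074.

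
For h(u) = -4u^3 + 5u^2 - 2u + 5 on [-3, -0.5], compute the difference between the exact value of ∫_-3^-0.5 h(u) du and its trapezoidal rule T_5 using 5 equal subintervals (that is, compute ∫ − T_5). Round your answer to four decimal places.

-2.7083

Exact integral: ∫_-3^-0.5 h(u) du ≈ 146.979167.
T_5 = 149.6875.
Error ≈ 146.979167 − 149.6875 ≈ -2.7083.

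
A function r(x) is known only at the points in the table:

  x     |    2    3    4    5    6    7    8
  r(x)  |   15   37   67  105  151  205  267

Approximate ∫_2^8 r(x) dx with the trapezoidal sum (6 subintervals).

Δx = 1.
T_6 = (1/2)·[15 + 2·37 + 2·67 + 2·105 + 2·151 + 2·205 + 267] = 706.

706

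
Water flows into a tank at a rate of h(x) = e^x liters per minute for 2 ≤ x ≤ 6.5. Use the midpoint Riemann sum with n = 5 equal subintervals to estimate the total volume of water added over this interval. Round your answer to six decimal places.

Δx = (6.5 − 2)/5 = 0.9.
Midpoints: 2.45, 3.35, 4.25, 5.15, 6.05.
h(2.45) ≈ 11.588347, h(3.35) ≈ 28.502734, h(4.25) ≈ 70.105412, h(5.15) ≈ 172.431490, h(6.05) ≈ 424.113030.
Sum = Δx · [h(2.45) + h(3.35) + h(4.25) + h(5.15) + h(6.05)].
Sum ≈ 636.066912.

636.066912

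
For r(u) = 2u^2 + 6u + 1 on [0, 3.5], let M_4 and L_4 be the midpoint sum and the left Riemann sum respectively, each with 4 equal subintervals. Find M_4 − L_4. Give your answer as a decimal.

18.56640625

M_4 = 68.38671875.
L_4 = 49.8203125.
M_4 − L_4 = 18.56640625.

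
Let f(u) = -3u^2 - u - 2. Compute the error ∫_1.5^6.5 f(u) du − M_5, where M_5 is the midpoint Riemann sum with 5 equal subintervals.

Exact integral: ∫_1.5^6.5 f(u) du = -301.25.
M_5 = -300.
Error = -301.25 − (-300) = -1.25.

-1.25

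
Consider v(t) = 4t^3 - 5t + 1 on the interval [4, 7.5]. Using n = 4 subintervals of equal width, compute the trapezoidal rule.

2841.75390625

Δt = (7.5 − 4)/4 = 0.875.
v(4) = 237, v(4.875) = 440.0546875, v(5.75) = 732.6875, v(6.625) = 1130.9765625, v(7.5) = 1651.
T_4 = (Δt/2)·[v(t_0) + 2v(t_1) + 2v(t_2) + 2v(t_3) + v(t_4)].
Sum = 2841.75390625.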